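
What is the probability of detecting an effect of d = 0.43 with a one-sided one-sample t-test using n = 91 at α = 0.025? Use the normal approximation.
Power ≈ 0.98

Power calculation (one-sample t-test, normal approximation):
z_β = d · √n - z_α
z_β = 0.43 · √91 - 1.960
z_β = 0.43 · 9.539 - 1.960
z_β = 2.142

Power = Φ(z_β) = Φ(2.142) ≈ 0.984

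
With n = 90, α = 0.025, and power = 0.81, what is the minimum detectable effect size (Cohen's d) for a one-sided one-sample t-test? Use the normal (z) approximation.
d ≈ 0.30

Minimum detectable effect (one-sample t-test, normal approximation):
d = (z_α + z_β) / √n
d = (1.960 + 0.878) / √90
d = 2.838 / 9.487
d ≈ 0.30

By Cohen's convention (0.2 small / 0.5 medium / 0.8 large): small effect.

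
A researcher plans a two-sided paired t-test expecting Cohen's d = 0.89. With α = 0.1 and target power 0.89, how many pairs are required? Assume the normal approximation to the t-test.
n = 11 pairs

Sample size formula (paired t-test, normal approximation):
n = ((z_{α/2} + z_β) / d)²

z_{α/2} = 1.645 (for α = 0.1, two-sided)
z_β = 1.227 (for power = 0.89)
d = 0.89

n = ((1.645 + 1.227) / 0.89)²
n = (3.227)²
n ≈ 10.41
Round up to the next whole number: n = 11 pairs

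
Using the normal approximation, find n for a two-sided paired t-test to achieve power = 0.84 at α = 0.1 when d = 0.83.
n = 11 pairs

Sample size formula (paired t-test, normal approximation):
n = ((z_{α/2} + z_β) / d)²

z_{α/2} = 1.645 (for α = 0.1, two-sided)
z_β = 0.994 (for power = 0.84)
d = 0.83

n = ((1.645 + 0.994) / 0.83)²
n = (3.180)²
n ≈ 10.11
Round up to the next whole number: n = 11 pairs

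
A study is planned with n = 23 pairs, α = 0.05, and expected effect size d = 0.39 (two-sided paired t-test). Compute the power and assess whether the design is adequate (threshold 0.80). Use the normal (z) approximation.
Power ≈ 0.46; the study is underpowered (power < 0.80)

Power calculation (paired t-test, normal approximation):
z_β = d · √n - z_{α/2}
z_β = 0.39 · √23 - 1.960
z_β = 0.39 · 4.796 - 1.960
z_β = -0.090

Power = Φ(z_β) = Φ(-0.090) ≈ 0.464

Effect size d = 0.39 is small by Cohen's convention (0.2/0.5/0.8).

Threshold: power ≥ 0.80 is conventionally adequate.
Power ≈ 0.46 → the study is underpowered (power < 0.80).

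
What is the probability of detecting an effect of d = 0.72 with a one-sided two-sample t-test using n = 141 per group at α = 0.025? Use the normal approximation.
Power ≈ 1.00

Power calculation (two-sample t-test, normal approximation):
z_β = d · √(n/2) - z_α
z_β = 0.72 · √(141/2) - 1.960
z_β = 0.72 · 8.396 - 1.960
z_β = 4.085

Power = Φ(z_β) = Φ(4.085) ≈ 1.000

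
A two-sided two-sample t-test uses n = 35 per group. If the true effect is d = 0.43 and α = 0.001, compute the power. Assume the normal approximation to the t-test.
Power ≈ 0.07

Power calculation (two-sample t-test, normal approximation):
z_β = d · √(n/2) - z_{α/2}
z_β = 0.43 · √(35/2) - 3.291
z_β = 0.43 · 4.183 - 3.291
z_β = -1.492

Power = Φ(z_β) = Φ(-1.492) ≈ 0.068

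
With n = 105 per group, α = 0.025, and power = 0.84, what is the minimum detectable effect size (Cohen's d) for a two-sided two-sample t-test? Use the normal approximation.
d ≈ 0.45

Minimum detectable effect (two-sample t-test, normal approximation):
d = (z_{α/2} + z_β) / √(n/2)
d = (2.241 + 0.994) / √(105/2)
d = 3.236 / 7.246
d ≈ 0.45

By Cohen's convention (0.2 small / 0.5 medium / 0.8 large): small effect.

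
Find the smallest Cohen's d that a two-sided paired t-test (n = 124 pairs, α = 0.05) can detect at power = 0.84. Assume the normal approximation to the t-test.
d ≈ 0.27

Minimum detectable effect (paired t-test, normal approximation):
d = (z_{α/2} + z_β) / √n
d = (1.960 + 0.994) / √124
d = 2.954 / 11.136
d ≈ 0.27

By Cohen's convention (0.2 small / 0.5 medium / 0.8 large): small effect.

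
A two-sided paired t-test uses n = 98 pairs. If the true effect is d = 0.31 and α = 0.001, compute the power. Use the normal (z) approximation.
Power ≈ 0.41

Power calculation (paired t-test, normal approximation):
z_β = d · √n - z_{α/2}
z_β = 0.31 · √98 - 3.291
z_β = 0.31 · 9.899 - 3.291
z_β = -0.222

Power = Φ(z_β) = Φ(-0.222) ≈ 0.412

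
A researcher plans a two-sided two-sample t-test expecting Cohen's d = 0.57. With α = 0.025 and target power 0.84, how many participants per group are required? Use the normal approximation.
n = 65 per group

Sample size formula (two-sample t-test, normal approximation):
n = 2 · ((z_{α/2} + z_β) / d)²

z_{α/2} = 2.241 (for α = 0.025, two-sided)
z_β = 0.994 (for power = 0.84)
d = 0.57

n = 2 · ((2.241 + 0.994) / 0.57)²
n = 2 · (5.675)²
n ≈ 64.41
Round up to the next whole number: n = 65 per group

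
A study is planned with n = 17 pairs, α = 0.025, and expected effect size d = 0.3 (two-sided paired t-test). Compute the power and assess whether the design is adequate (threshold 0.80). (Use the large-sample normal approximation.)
Power ≈ 0.16; the study is underpowered (power < 0.80)

Power calculation (paired t-test, normal approximation):
z_β = d · √n - z_{α/2}
z_β = 0.3 · √17 - 2.241
z_β = 0.3 · 4.123 - 2.241
z_β = -1.004

Power = Φ(z_β) = Φ(-1.004) ≈ 0.158

Effect size d = 0.3 is small by Cohen's convention (0.2/0.5/0.8).

Threshold: power ≥ 0.80 is conventionally adequate.
Power ≈ 0.16 → the study is underpowered (power < 0.80).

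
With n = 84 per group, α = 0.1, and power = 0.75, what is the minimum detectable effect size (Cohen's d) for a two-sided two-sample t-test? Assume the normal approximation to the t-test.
d ≈ 0.36

Minimum detectable effect (two-sample t-test, normal approximation):
d = (z_{α/2} + z_β) / √(n/2)
d = (1.645 + 0.674) / √(84/2)
d = 2.319 / 6.481
d ≈ 0.36

By Cohen's convention (0.2 small / 0.5 medium / 0.8 large): small effect.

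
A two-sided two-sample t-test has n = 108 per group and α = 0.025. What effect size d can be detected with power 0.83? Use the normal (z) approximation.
d ≈ 0.43

Minimum detectable effect (two-sample t-test, normal approximation):
d = (z_{α/2} + z_β) / √(n/2)
d = (2.241 + 0.954) / √(108/2)
d = 3.196 / 7.348
d ≈ 0.43

By Cohen's convention (0.2 small / 0.5 medium / 0.8 large): small effect.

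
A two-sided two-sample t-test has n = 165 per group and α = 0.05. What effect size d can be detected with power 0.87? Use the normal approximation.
d ≈ 0.34

Minimum detectable effect (two-sample t-test, normal approximation):
d = (z_{α/2} + z_β) / √(n/2)
d = (1.960 + 1.126) / √(165/2)
d = 3.086 / 9.083
d ≈ 0.34

By Cohen's convention (0.2 small / 0.5 medium / 0.8 large): small effect.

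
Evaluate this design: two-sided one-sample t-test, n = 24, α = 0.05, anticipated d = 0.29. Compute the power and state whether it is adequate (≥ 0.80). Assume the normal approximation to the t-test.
Power ≈ 0.29; the study is underpowered (power < 0.80)

Power calculation (one-sample t-test, normal approximation):
z_β = d · √n - z_{α/2}
z_β = 0.29 · √24 - 1.960
z_β = 0.29 · 4.899 - 1.960
z_β = -0.539

Power = Φ(z_β) = Φ(-0.539) ≈ 0.295

Effect size d = 0.29 is small by Cohen's convention (0.2/0.5/0.8).

Threshold: power ≥ 0.80 is conventionally adequate.
Power ≈ 0.29 → the study is underpowered (power < 0.80).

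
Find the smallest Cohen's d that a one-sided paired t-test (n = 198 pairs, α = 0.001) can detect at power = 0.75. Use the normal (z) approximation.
d ≈ 0.27

Minimum detectable effect (paired t-test, normal approximation):
d = (z_α + z_β) / √n
d = (3.090 + 0.674) / √198
d = 3.765 / 14.071
d ≈ 0.27

By Cohen's convention (0.2 small / 0.5 medium / 0.8 large): small effect.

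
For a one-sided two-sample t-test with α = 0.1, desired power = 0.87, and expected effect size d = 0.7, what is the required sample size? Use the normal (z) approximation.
n = 24 per group

Sample size formula (two-sample t-test, normal approximation):
n = 2 · ((z_α + z_β) / d)²

z_α = 1.282 (for α = 0.1, one-sided)
z_β = 1.126 (for power = 0.87)
d = 0.7

n = 2 · ((1.282 + 1.126) / 0.7)²
n = 2 · (3.440)²
n ≈ 23.67
Round up to the next whole number: n = 24 per group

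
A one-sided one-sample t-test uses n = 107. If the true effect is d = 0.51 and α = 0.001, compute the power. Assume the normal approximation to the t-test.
Power ≈ 0.99

Power calculation (one-sample t-test, normal approximation):
z_β = d · √n - z_α
z_β = 0.51 · √107 - 3.090
z_β = 0.51 · 10.344 - 3.090
z_β = 2.185

Power = Φ(z_β) = Φ(2.185) ≈ 0.986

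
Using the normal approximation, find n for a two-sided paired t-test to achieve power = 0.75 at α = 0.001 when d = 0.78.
n = 26 pairs

Sample size formula (paired t-test, normal approximation):
n = ((z_{α/2} + z_β) / d)²

z_{α/2} = 3.291 (for α = 0.001, two-sided)
z_β = 0.674 (for power = 0.75)
d = 0.78

n = ((3.291 + 0.674) / 0.78)²
n = (5.083)²
n ≈ 25.84
Round up to the next whole number: n = 26 pairs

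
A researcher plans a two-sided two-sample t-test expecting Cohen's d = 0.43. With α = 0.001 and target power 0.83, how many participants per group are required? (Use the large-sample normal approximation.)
n = 195 per group

Sample size formula (two-sample t-test, normal approximation):
n = 2 · ((z_{α/2} + z_β) / d)²

z_{α/2} = 3.291 (for α = 0.001, two-sided)
z_β = 0.954 (for power = 0.83)
d = 0.43

n = 2 · ((3.291 + 0.954) / 0.43)²
n = 2 · (9.872)²
n ≈ 194.91
Round up to the next whole number: n = 195 per group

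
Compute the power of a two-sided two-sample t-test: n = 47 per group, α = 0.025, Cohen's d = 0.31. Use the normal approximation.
Power ≈ 0.23

Power calculation (two-sample t-test, normal approximation):
z_β = d · √(n/2) - z_{α/2}
z_β = 0.31 · √(47/2) - 2.241
z_β = 0.31 · 4.848 - 2.241
z_β = -0.739

Power = Φ(z_β) = Φ(-0.739) ≈ 0.230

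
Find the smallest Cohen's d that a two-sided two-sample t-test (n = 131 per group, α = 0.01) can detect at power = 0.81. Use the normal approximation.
d ≈ 0.43

Minimum detectable effect (two-sample t-test, normal approximation):
d = (z_{α/2} + z_β) / √(n/2)
d = (2.576 + 0.878) / √(131/2)
d = 3.454 / 8.093
d ≈ 0.43

By Cohen's convention (0.2 small / 0.5 medium / 0.8 large): small effect.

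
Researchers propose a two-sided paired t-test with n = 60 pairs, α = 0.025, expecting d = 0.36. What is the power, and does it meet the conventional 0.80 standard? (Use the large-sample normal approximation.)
Power ≈ 0.71; the study is underpowered (power < 0.80)

Power calculation (paired t-test, normal approximation):
z_β = d · √n - z_{α/2}
z_β = 0.36 · √60 - 2.241
z_β = 0.36 · 7.746 - 2.241
z_β = 0.547

Power = Φ(z_β) = Φ(0.547) ≈ 0.708

Effect size d = 0.36 is small by Cohen's convention (0.2/0.5/0.8).

Threshold: power ≥ 0.80 is conventionally adequate.
Power ≈ 0.71 → the study is underpowered (power < 0.80).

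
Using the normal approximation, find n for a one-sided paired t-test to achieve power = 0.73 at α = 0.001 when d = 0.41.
n = 82 pairs

Sample size formula (paired t-test, normal approximation):
n = ((z_α + z_β) / d)²

z_α = 3.090 (for α = 0.001, one-sided)
z_β = 0.613 (for power = 0.73)
d = 0.41

n = ((3.090 + 0.613) / 0.41)²
n = (9.032)²
n ≈ 81.58
Round up to the next whole number: n = 82 pairs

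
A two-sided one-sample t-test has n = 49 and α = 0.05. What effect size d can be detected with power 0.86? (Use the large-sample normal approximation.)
d ≈ 0.43

Minimum detectable effect (one-sample t-test, normal approximation):
d = (z_{α/2} + z_β) / √n
d = (1.960 + 1.080) / √49
d = 3.040 / 7.000
d ≈ 0.43

By Cohen's convention (0.2 small / 0.5 medium / 0.8 large): small effect.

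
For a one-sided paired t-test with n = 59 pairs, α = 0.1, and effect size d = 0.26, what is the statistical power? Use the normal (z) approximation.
Power ≈ 0.76

Power calculation (paired t-test, normal approximation):
z_β = d · √n - z_α
z_β = 0.26 · √59 - 1.282
z_β = 0.26 · 7.681 - 1.282
z_β = 0.716

Power = Φ(z_β) = Φ(0.716) ≈ 0.763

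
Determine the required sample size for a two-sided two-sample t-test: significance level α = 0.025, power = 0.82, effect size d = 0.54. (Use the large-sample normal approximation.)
n = 69 per group

Sample size formula (two-sample t-test, normal approximation):
n = 2 · ((z_{α/2} + z_β) / d)²

z_{α/2} = 2.241 (for α = 0.025, two-sided)
z_β = 0.915 (for power = 0.82)
d = 0.54

n = 2 · ((2.241 + 0.915) / 0.54)²
n = 2 · (5.844)²
n ≈ 68.30
Round up to the next whole number: n = 69 per group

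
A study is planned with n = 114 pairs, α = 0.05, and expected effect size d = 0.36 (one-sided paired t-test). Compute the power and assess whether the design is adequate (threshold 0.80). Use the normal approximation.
Power ≈ 0.99; the study is adequately powered (power ≥ 0.80)

Power calculation (paired t-test, normal approximation):
z_β = d · √n - z_α
z_β = 0.36 · √114 - 1.645
z_β = 0.36 · 10.677 - 1.645
z_β = 2.199

Power = Φ(z_β) = Φ(2.199) ≈ 0.986

Effect size d = 0.36 is small by Cohen's convention (0.2/0.5/0.8).

Threshold: power ≥ 0.80 is conventionally adequate.
Power ≈ 0.99 → the study is adequately powered (power ≥ 0.80).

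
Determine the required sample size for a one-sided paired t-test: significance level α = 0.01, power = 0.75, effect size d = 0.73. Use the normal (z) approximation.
n = 17 pairs

Sample size formula (paired t-test, normal approximation):
n = ((z_α + z_β) / d)²

z_α = 2.326 (for α = 0.01, one-sided)
z_β = 0.674 (for power = 0.75)
d = 0.73

n = ((2.326 + 0.674) / 0.73)²
n = (4.110)²
n ≈ 16.89
Round up to the next whole number: n = 17 pairs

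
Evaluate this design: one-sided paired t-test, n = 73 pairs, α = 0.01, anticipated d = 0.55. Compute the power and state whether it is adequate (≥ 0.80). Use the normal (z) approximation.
Power ≈ 0.99; the study is adequately powered (power ≥ 0.80)

Power calculation (paired t-test, normal approximation):
z_β = d · √n - z_α
z_β = 0.55 · √73 - 2.326
z_β = 0.55 · 8.544 - 2.326
z_β = 2.373

Power = Φ(z_β) = Φ(2.373) ≈ 0.991

Effect size d = 0.55 is medium by Cohen's convention (0.2/0.5/0.8).

Threshold: power ≥ 0.80 is conventionally adequate.
Power ≈ 0.99 → the study is adequately powered (power ≥ 0.80).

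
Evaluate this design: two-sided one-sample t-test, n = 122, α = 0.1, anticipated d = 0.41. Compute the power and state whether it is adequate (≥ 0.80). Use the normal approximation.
Power ≈ 1.00; the study is adequately powered (power ≥ 0.80)

Power calculation (one-sample t-test, normal approximation):
z_β = d · √n - z_{α/2}
z_β = 0.41 · √122 - 1.645
z_β = 0.41 · 11.045 - 1.645
z_β = 2.884

Power = Φ(z_β) = Φ(2.884) ≈ 0.998

Effect size d = 0.41 is small by Cohen's convention (0.2/0.5/0.8).

Threshold: power ≥ 0.80 is conventionally adequate.
Power ≈ 1.00 → the study is adequately powered (power ≥ 0.80).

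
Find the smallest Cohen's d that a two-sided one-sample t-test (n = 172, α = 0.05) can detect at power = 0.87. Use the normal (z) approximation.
d ≈ 0.24

Minimum detectable effect (one-sample t-test, normal approximation):
d = (z_{α/2} + z_β) / √n
d = (1.960 + 1.126) / √172
d = 3.086 / 13.115
d ≈ 0.24

By Cohen's convention (0.2 small / 0.5 medium / 0.8 large): small effect.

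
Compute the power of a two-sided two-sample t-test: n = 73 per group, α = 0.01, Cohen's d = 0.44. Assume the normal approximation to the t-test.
Power ≈ 0.53

Power calculation (two-sample t-test, normal approximation):
z_β = d · √(n/2) - z_{α/2}
z_β = 0.44 · √(73/2) - 2.576
z_β = 0.44 · 6.042 - 2.576
z_β = 0.082

Power = Φ(z_β) = Φ(0.082) ≈ 0.533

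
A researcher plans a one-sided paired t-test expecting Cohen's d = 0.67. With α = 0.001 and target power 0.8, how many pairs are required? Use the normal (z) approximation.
n = 35 pairs

Sample size formula (paired t-test, normal approximation):
n = ((z_α + z_β) / d)²

z_α = 3.090 (for α = 0.001, one-sided)
z_β = 0.842 (for power = 0.8)
d = 0.67

n = ((3.090 + 0.842) / 0.67)²
n = (5.869)²
n ≈ 34.45
Round up to the next whole number: n = 35 pairs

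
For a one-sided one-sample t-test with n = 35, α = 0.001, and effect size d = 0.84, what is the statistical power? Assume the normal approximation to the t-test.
Power ≈ 0.97

Power calculation (one-sample t-test, normal approximation):
z_β = d · √n - z_α
z_β = 0.84 · √35 - 3.090
z_β = 0.84 · 5.916 - 3.090
z_β = 1.879

Power = Φ(z_β) = Φ(1.879) ≈ 0.970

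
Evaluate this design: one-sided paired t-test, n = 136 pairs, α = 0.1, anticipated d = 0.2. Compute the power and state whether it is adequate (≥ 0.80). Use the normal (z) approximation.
Power ≈ 0.85; the study is adequately powered (power ≥ 0.80)

Power calculation (paired t-test, normal approximation):
z_β = d · √n - z_α
z_β = 0.2 · √136 - 1.282
z_β = 0.2 · 11.662 - 1.282
z_β = 1.051

Power = Φ(z_β) = Φ(1.051) ≈ 0.853

Effect size d = 0.2 is small by Cohen's convention (0.2/0.5/0.8).

Threshold: power ≥ 0.80 is conventionally adequate.
Power ≈ 0.85 → the study is adequately powered (power ≥ 0.80).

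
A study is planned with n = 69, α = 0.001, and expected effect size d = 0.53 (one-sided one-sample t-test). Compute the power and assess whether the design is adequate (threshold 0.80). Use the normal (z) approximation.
Power ≈ 0.91; the study is adequately powered (power ≥ 0.80)

Power calculation (one-sample t-test, normal approximation):
z_β = d · √n - z_α
z_β = 0.53 · √69 - 3.090
z_β = 0.53 · 8.307 - 3.090
z_β = 1.312

Power = Φ(z_β) = Φ(1.312) ≈ 0.905

Effect size d = 0.53 is medium by Cohen's convention (0.2/0.5/0.8).

Threshold: power ≥ 0.80 is conventionally adequate.
Power ≈ 0.91 → the study is adequately powered (power ≥ 0.80).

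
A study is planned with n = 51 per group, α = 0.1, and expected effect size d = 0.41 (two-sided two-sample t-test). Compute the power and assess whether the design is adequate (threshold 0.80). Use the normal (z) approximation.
Power ≈ 0.66; the study is underpowered (power < 0.80)

Power calculation (two-sample t-test, normal approximation):
z_β = d · √(n/2) - z_{α/2}
z_β = 0.41 · √(51/2) - 1.645
z_β = 0.41 · 5.050 - 1.645
z_β = 0.426

Power = Φ(z_β) = Φ(0.426) ≈ 0.665

Effect size d = 0.41 is small by Cohen's convention (0.2/0.5/0.8).

Threshold: power ≥ 0.80 is conventionally adequate.
Power ≈ 0.66 → the study is underpowered (power < 0.80).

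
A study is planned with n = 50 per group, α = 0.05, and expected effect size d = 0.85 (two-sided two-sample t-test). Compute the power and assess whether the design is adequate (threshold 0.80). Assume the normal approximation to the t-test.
Power ≈ 0.99; the study is adequately powered (power ≥ 0.80)

Power calculation (two-sample t-test, normal approximation):
z_β = d · √(n/2) - z_{α/2}
z_β = 0.85 · √(50/2) - 1.960
z_β = 0.85 · 5.000 - 1.960
z_β = 2.290

Power = Φ(z_β) = Φ(2.290) ≈ 0.989

Effect size d = 0.85 is large by Cohen's convention (0.2/0.5/0.8).

Threshold: power ≥ 0.80 is conventionally adequate.
Power ≈ 0.99 → the study is adequately powered (power ≥ 0.80).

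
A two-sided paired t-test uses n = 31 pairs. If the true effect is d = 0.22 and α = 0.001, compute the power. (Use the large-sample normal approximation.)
Power ≈ 0.02

Power calculation (paired t-test, normal approximation):
z_β = d · √n - z_{α/2}
z_β = 0.22 · √31 - 3.291
z_β = 0.22 · 5.568 - 3.291
z_β = -2.066

Power = Φ(z_β) = Φ(-2.066) ≈ 0.019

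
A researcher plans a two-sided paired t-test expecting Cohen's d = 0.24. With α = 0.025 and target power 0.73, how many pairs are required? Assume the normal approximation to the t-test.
n = 142 pairs

Sample size formula (paired t-test, normal approximation):
n = ((z_{α/2} + z_β) / d)²

z_{α/2} = 2.241 (for α = 0.025, two-sided)
z_β = 0.613 (for power = 0.73)
d = 0.24

n = ((2.241 + 0.613) / 0.24)²
n = (11.892)²
n ≈ 141.42
Round up to the next whole number: n = 142 pairs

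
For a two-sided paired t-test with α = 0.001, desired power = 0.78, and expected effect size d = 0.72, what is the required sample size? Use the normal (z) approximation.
n = 32 pairs

Sample size formula (paired t-test, normal approximation):
n = ((z_{α/2} + z_β) / d)²

z_{α/2} = 3.291 (for α = 0.001, two-sided)
z_β = 0.772 (for power = 0.78)
d = 0.72

n = ((3.291 + 0.772) / 0.72)²
n = (5.643)²
n ≈ 31.84
Round up to the next whole number: n = 32 pairs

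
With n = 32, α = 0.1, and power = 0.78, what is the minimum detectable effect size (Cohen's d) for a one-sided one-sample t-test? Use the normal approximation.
d ≈ 0.36

Minimum detectable effect (one-sample t-test, normal approximation):
d = (z_α + z_β) / √n
d = (1.282 + 0.772) / √32
d = 2.054 / 5.657
d ≈ 0.36

By Cohen's convention (0.2 small / 0.5 medium / 0.8 large): small effect.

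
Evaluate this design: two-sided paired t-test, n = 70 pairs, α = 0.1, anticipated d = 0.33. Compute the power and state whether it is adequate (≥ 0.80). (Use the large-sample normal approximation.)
Power ≈ 0.87; the study is adequately powered (power ≥ 0.80)

Power calculation (paired t-test, normal approximation):
z_β = d · √n - z_{α/2}
z_β = 0.33 · √70 - 1.645
z_β = 0.33 · 8.367 - 1.645
z_β = 1.116

Power = Φ(z_β) = Φ(1.116) ≈ 0.868

Effect size d = 0.33 is small by Cohen's convention (0.2/0.5/0.8).

Threshold: power ≥ 0.80 is conventionally adequate.
Power ≈ 0.87 → the study is adequately powered (power ≥ 0.80).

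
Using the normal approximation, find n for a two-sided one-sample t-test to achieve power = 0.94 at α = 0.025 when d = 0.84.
n = 21

Sample size formula (one-sample t-test, normal approximation):
n = ((z_{α/2} + z_β) / d)²

z_{α/2} = 2.241 (for α = 0.025, two-sided)
z_β = 1.555 (for power = 0.94)
d = 0.84

n = ((2.241 + 1.555) / 0.84)²
n = (4.519)²
n ≈ 20.42
Round up to the next whole number: n = 21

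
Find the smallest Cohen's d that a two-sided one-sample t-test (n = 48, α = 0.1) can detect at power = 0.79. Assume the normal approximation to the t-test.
d ≈ 0.35

Minimum detectable effect (one-sample t-test, normal approximation):
d = (z_{α/2} + z_β) / √n
d = (1.645 + 0.806) / √48
d = 2.451 / 6.928
d ≈ 0.35

By Cohen's convention (0.2 small / 0.5 medium / 0.8 large): small effect.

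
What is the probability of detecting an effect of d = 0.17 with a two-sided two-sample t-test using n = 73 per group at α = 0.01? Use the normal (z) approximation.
Power ≈ 0.06

Power calculation (two-sample t-test, normal approximation):
z_β = d · √(n/2) - z_{α/2}
z_β = 0.17 · √(73/2) - 2.576
z_β = 0.17 · 6.042 - 2.576
z_β = -1.549

Power = Φ(z_β) = Φ(-1.549) ≈ 0.061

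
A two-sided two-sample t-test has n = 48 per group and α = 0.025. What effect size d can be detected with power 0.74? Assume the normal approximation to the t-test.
d ≈ 0.59

Minimum detectable effect (two-sample t-test, normal approximation):
d = (z_{α/2} + z_β) / √(n/2)
d = (2.241 + 0.643) / √(48/2)
d = 2.885 / 4.899
d ≈ 0.59

By Cohen's convention (0.2 small / 0.5 medium / 0.8 large): medium effect.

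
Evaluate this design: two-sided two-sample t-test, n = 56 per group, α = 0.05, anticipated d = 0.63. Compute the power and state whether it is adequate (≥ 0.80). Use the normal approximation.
Power ≈ 0.92; the study is adequately powered (power ≥ 0.80)

Power calculation (two-sample t-test, normal approximation):
z_β = d · √(n/2) - z_{α/2}
z_β = 0.63 · √(56/2) - 1.960
z_β = 0.63 · 5.292 - 1.960
z_β = 1.374

Power = Φ(z_β) = Φ(1.374) ≈ 0.915

Effect size d = 0.63 is medium by Cohen's convention (0.2/0.5/0.8).

Threshold: power ≥ 0.80 is conventionally adequate.
Power ≈ 0.92 → the study is adequately powered (power ≥ 0.80).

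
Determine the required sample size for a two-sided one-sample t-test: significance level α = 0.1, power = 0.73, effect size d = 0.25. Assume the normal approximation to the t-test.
n = 82

Sample size formula (one-sample t-test, normal approximation):
n = ((z_{α/2} + z_β) / d)²

z_{α/2} = 1.645 (for α = 0.1, two-sided)
z_β = 0.613 (for power = 0.73)
d = 0.25

n = ((1.645 + 0.613) / 0.25)²
n = (9.032)²
n ≈ 81.58
Round up to the next whole number: n = 82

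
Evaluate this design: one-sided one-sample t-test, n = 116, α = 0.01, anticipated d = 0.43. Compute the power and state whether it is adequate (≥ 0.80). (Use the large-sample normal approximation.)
Power ≈ 0.99; the study is adequately powered (power ≥ 0.80)

Power calculation (one-sample t-test, normal approximation):
z_β = d · √n - z_α
z_β = 0.43 · √116 - 2.326
z_β = 0.43 · 10.770 - 2.326
z_β = 2.305

Power = Φ(z_β) = Φ(2.305) ≈ 0.989

Effect size d = 0.43 is small by Cohen's convention (0.2/0.5/0.8).

Threshold: power ≥ 0.80 is conventionally adequate.
Power ≈ 0.99 → the study is adequately powered (power ≥ 0.80).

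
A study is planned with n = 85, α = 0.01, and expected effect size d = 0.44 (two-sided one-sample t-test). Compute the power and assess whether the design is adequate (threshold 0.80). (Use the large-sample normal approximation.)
Power ≈ 0.93; the study is adequately powered (power ≥ 0.80)

Power calculation (one-sample t-test, normal approximation):
z_β = d · √n - z_{α/2}
z_β = 0.44 · √85 - 2.576
z_β = 0.44 · 9.220 - 2.576
z_β = 1.481

Power = Φ(z_β) = Φ(1.481) ≈ 0.931

Effect size d = 0.44 is small by Cohen's convention (0.2/0.5/0.8).

Threshold: power ≥ 0.80 is conventionally adequate.
Power ≈ 0.93 → the study is adequately powered (power ≥ 0.80).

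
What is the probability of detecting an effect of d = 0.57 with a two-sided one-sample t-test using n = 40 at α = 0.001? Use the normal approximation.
Power ≈ 0.62

Power calculation (one-sample t-test, normal approximation):
z_β = d · √n - z_{α/2}
z_β = 0.57 · √40 - 3.291
z_β = 0.57 · 6.325 - 3.291
z_β = 0.314

Power = Φ(z_β) = Φ(0.314) ≈ 0.623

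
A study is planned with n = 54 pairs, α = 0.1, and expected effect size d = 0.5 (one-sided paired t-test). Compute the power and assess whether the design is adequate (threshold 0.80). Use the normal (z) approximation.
Power ≈ 0.99; the study is adequately powered (power ≥ 0.80)

Power calculation (paired t-test, normal approximation):
z_β = d · √n - z_α
z_β = 0.5 · √54 - 1.282
z_β = 0.5 · 7.348 - 1.282
z_β = 2.393

Power = Φ(z_β) = Φ(2.393) ≈ 0.992

Effect size d = 0.5 is medium by Cohen's convention (0.2/0.5/0.8).

Threshold: power ≥ 0.80 is conventionally adequate.
Power ≈ 0.99 → the study is adequately powered (power ≥ 0.80).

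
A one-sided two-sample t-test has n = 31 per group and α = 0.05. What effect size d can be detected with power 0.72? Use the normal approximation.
d ≈ 0.57

Minimum detectable effect (two-sample t-test, normal approximation):
d = (z_α + z_β) / √(n/2)
d = (1.645 + 0.583) / √(31/2)
d = 2.228 / 3.937
d ≈ 0.57

By Cohen's convention (0.2 small / 0.5 medium / 0.8 large): medium effect.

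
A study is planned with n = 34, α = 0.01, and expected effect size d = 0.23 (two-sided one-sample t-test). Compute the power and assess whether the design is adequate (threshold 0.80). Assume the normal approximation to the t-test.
Power ≈ 0.11; the study is underpowered (power < 0.80)

Power calculation (one-sample t-test, normal approximation):
z_β = d · √n - z_{α/2}
z_β = 0.23 · √34 - 2.576
z_β = 0.23 · 5.831 - 2.576
z_β = -1.235

Power = Φ(z_β) = Φ(-1.235) ≈ 0.108

Effect size d = 0.23 is small by Cohen's convention (0.2/0.5/0.8).

Threshold: power ≥ 0.80 is conventionally adequate.
Power ≈ 0.11 → the study is underpowered (power < 0.80).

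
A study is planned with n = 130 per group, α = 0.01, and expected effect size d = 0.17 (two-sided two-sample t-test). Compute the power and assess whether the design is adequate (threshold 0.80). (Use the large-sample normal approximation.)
Power ≈ 0.11; the study is underpowered (power < 0.80)

Power calculation (two-sample t-test, normal approximation):
z_β = d · √(n/2) - z_{α/2}
z_β = 0.17 · √(130/2) - 2.576
z_β = 0.17 · 8.062 - 2.576
z_β = -1.205

Power = Φ(z_β) = Φ(-1.205) ≈ 0.114

Effect size d = 0.17 is very small by Cohen's convention (0.2/0.5/0.8).

Threshold: power ≥ 0.80 is conventionally adequate.
Power ≈ 0.11 → the study is underpowered (power < 0.80).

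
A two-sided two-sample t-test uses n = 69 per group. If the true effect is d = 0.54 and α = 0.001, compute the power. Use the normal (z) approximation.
Power ≈ 0.45

Power calculation (two-sample t-test, normal approximation):
z_β = d · √(n/2) - z_{α/2}
z_β = 0.54 · √(69/2) - 3.291
z_β = 0.54 · 5.874 - 3.291
z_β = -0.119

Power = Φ(z_β) = Φ(-0.119) ≈ 0.453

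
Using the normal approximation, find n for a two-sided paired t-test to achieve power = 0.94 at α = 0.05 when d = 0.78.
n = 21 pairs

Sample size formula (paired t-test, normal approximation):
n = ((z_{α/2} + z_β) / d)²

z_{α/2} = 1.960 (for α = 0.05, two-sided)
z_β = 1.555 (for power = 0.94)
d = 0.78

n = ((1.960 + 1.555) / 0.78)²
n = (4.506)²
n ≈ 20.30
Round up to the next whole number: n = 21 pairs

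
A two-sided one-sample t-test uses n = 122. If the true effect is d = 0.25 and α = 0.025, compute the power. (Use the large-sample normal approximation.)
Power ≈ 0.70

Power calculation (one-sample t-test, normal approximation):
z_β = d · √n - z_{α/2}
z_β = 0.25 · √122 - 2.241
z_β = 0.25 · 11.045 - 2.241
z_β = 0.520

Power = Φ(z_β) = Φ(0.520) ≈ 0.698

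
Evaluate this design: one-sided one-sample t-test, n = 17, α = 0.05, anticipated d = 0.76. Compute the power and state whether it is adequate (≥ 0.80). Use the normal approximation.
Power ≈ 0.93; the study is adequately powered (power ≥ 0.80)

Power calculation (one-sample t-test, normal approximation):
z_β = d · √n - z_α
z_β = 0.76 · √17 - 1.645
z_β = 0.76 · 4.123 - 1.645
z_β = 1.489

Power = Φ(z_β) = Φ(1.489) ≈ 0.932

Effect size d = 0.76 is medium by Cohen's convention (0.2/0.5/0.8).

Threshold: power ≥ 0.80 is conventionally adequate.
Power ≈ 0.93 → the study is adequately powered (power ≥ 0.80).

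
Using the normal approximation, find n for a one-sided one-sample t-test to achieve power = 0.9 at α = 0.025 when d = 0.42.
n = 60

Sample size formula (one-sample t-test, normal approximation):
n = ((z_α + z_β) / d)²

z_α = 1.960 (for α = 0.025, one-sided)
z_β = 1.282 (for power = 0.9)
d = 0.42

n = ((1.960 + 1.282) / 0.42)²
n = (7.719)²
n ≈ 59.58
Round up to the next whole number: n = 60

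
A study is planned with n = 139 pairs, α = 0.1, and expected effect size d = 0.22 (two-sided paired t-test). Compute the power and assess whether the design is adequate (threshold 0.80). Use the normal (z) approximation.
Power ≈ 0.83; the study is adequately powered (power ≥ 0.80)

Power calculation (paired t-test, normal approximation):
z_β = d · √n - z_{α/2}
z_β = 0.22 · √139 - 1.645
z_β = 0.22 · 11.790 - 1.645
z_β = 0.949

Power = Φ(z_β) = Φ(0.949) ≈ 0.829

Effect size d = 0.22 is small by Cohen's convention (0.2/0.5/0.8).

Threshold: power ≥ 0.80 is conventionally adequate.
Power ≈ 0.83 → the study is adequately powered (power ≥ 0.80).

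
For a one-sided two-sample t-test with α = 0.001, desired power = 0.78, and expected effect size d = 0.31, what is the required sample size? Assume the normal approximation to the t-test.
n = 311 per group

Sample size formula (two-sample t-test, normal approximation):
n = 2 · ((z_α + z_β) / d)²

z_α = 3.090 (for α = 0.001, one-sided)
z_β = 0.772 (for power = 0.78)
d = 0.31

n = 2 · ((3.090 + 0.772) / 0.31)²
n = 2 · (12.458)²
n ≈ 310.40
Round up to the next whole number: n = 311 per group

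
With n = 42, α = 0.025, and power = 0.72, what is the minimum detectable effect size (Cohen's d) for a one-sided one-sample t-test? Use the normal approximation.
d ≈ 0.39

Minimum detectable effect (one-sample t-test, normal approximation):
d = (z_α + z_β) / √n
d = (1.960 + 0.583) / √42
d = 2.543 / 6.481
d ≈ 0.39

By Cohen's convention (0.2 small / 0.5 medium / 0.8 large): small effect.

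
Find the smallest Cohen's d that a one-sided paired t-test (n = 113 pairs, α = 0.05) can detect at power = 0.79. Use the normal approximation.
d ≈ 0.23

Minimum detectable effect (paired t-test, normal approximation):
d = (z_α + z_β) / √n
d = (1.645 + 0.806) / √113
d = 2.451 / 10.630
d ≈ 0.23

By Cohen's convention (0.2 small / 0.5 medium / 0.8 large): small effect.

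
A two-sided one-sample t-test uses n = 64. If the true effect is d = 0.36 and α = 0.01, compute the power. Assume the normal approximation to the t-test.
Power ≈ 0.62

Power calculation (one-sample t-test, normal approximation):
z_β = d · √n - z_{α/2}
z_β = 0.36 · √64 - 2.576
z_β = 0.36 · 8.000 - 2.576
z_β = 0.304

Power = Φ(z_β) = Φ(0.304) ≈ 0.620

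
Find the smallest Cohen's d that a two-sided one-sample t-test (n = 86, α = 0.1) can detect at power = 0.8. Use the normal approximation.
d ≈ 0.27

Minimum detectable effect (one-sample t-test, normal approximation):
d = (z_{α/2} + z_β) / √n
d = (1.645 + 0.842) / √86
d = 2.486 / 9.274
d ≈ 0.27

By Cohen's convention (0.2 small / 0.5 medium / 0.8 large): small effect.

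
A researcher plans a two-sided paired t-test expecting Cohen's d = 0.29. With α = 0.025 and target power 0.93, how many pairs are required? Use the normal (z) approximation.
n = 165 pairs

Sample size formula (paired t-test, normal approximation):
n = ((z_{α/2} + z_β) / d)²

z_{α/2} = 2.241 (for α = 0.025, two-sided)
z_β = 1.476 (for power = 0.93)
d = 0.29

n = ((2.241 + 1.476) / 0.29)²
n = (12.817)²
n ≈ 164.28
Round up to the next whole number: n = 165 pairs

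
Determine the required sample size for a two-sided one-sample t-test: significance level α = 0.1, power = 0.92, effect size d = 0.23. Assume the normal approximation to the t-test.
n = 176

Sample size formula (one-sample t-test, normal approximation):
n = ((z_{α/2} + z_β) / d)²

z_{α/2} = 1.645 (for α = 0.1, two-sided)
z_β = 1.405 (for power = 0.92)
d = 0.23

n = ((1.645 + 1.405) / 0.23)²
n = (13.261)²
n ≈ 175.85
Round up to the next whole number: n = 176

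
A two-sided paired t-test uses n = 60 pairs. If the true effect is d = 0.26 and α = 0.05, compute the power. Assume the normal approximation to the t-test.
Power ≈ 0.52

Power calculation (paired t-test, normal approximation):
z_β = d · √n - z_{α/2}
z_β = 0.26 · √60 - 1.960
z_β = 0.26 · 7.746 - 1.960
z_β = 0.054

Power = Φ(z_β) = Φ(0.054) ≈ 0.522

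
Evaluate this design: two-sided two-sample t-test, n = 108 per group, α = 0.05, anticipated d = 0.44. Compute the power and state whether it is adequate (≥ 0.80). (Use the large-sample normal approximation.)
Power ≈ 0.90; the study is adequately powered (power ≥ 0.80)

Power calculation (two-sample t-test, normal approximation):
z_β = d · √(n/2) - z_{α/2}
z_β = 0.44 · √(108/2) - 1.960
z_β = 0.44 · 7.348 - 1.960
z_β = 1.273

Power = Φ(z_β) = Φ(1.273) ≈ 0.899

Effect size d = 0.44 is small by Cohen's convention (0.2/0.5/0.8).

Threshold: power ≥ 0.80 is conventionally adequate.
Power ≈ 0.90 → the study is adequately powered (power ≥ 0.80).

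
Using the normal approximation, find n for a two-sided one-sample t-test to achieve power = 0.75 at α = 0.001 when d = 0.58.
n = 47

Sample size formula (one-sample t-test, normal approximation):
n = ((z_{α/2} + z_β) / d)²

z_{α/2} = 3.291 (for α = 0.001, two-sided)
z_β = 0.674 (for power = 0.75)
d = 0.58

n = ((3.291 + 0.674) / 0.58)²
n = (6.836)²
n ≈ 46.73
Round up to the next whole number: n = 47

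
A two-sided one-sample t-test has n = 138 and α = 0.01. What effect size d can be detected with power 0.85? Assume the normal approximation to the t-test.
d ≈ 0.31

Minimum detectable effect (one-sample t-test, normal approximation):
d = (z_{α/2} + z_β) / √n
d = (2.576 + 1.036) / √138
d = 3.612 / 11.747
d ≈ 0.31

By Cohen's convention (0.2 small / 0.5 medium / 0.8 large): small effect.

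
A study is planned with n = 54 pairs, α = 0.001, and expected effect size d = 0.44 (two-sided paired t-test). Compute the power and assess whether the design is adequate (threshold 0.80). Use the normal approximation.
Power ≈ 0.48; the study is underpowered (power < 0.80)

Power calculation (paired t-test, normal approximation):
z_β = d · √n - z_{α/2}
z_β = 0.44 · √54 - 3.291
z_β = 0.44 · 7.348 - 3.291
z_β = -0.057

Power = Φ(z_β) = Φ(-0.057) ≈ 0.477

Effect size d = 0.44 is small by Cohen's convention (0.2/0.5/0.8).

Threshold: power ≥ 0.80 is conventionally adequate.
Power ≈ 0.48 → the study is underpowered (power < 0.80).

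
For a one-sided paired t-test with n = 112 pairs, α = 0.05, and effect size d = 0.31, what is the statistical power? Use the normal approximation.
Power ≈ 0.95

Power calculation (paired t-test, normal approximation):
z_β = d · √n - z_α
z_β = 0.31 · √112 - 1.645
z_β = 0.31 · 10.583 - 1.645
z_β = 1.636

Power = Φ(z_β) = Φ(1.636) ≈ 0.949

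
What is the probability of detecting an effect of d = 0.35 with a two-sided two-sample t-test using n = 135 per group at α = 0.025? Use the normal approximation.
Power ≈ 0.74

Power calculation (two-sample t-test, normal approximation):
z_β = d · √(n/2) - z_{α/2}
z_β = 0.35 · √(135/2) - 2.241
z_β = 0.35 · 8.216 - 2.241
z_β = 0.634

Power = Φ(z_β) = Φ(0.634) ≈ 0.737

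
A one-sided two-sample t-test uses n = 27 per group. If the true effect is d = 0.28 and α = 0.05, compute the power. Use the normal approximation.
Power ≈ 0.27

Power calculation (two-sample t-test, normal approximation):
z_β = d · √(n/2) - z_α
z_β = 0.28 · √(27/2) - 1.645
z_β = 0.28 · 3.674 - 1.645
z_β = -0.616

Power = Φ(z_β) = Φ(-0.616) ≈ 0.269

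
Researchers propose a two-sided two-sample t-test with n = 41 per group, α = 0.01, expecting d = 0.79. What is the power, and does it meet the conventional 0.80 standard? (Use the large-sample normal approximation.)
Power ≈ 0.84; the study is adequately powered (power ≥ 0.80)

Power calculation (two-sample t-test, normal approximation):
z_β = d · √(n/2) - z_{α/2}
z_β = 0.79 · √(41/2) - 2.576
z_β = 0.79 · 4.528 - 2.576
z_β = 1.001

Power = Φ(z_β) = Φ(1.001) ≈ 0.842

Effect size d = 0.79 is medium by Cohen's convention (0.2/0.5/0.8).

Threshold: power ≥ 0.80 is conventionally adequate.
Power ≈ 0.84 → the study is adequately powered (power ≥ 0.80).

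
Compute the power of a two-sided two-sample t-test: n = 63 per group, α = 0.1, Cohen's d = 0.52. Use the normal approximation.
Power ≈ 0.90

Power calculation (two-sample t-test, normal approximation):
z_β = d · √(n/2) - z_{α/2}
z_β = 0.52 · √(63/2) - 1.645
z_β = 0.52 · 5.612 - 1.645
z_β = 1.274

Power = Φ(z_β) = Φ(1.274) ≈ 0.899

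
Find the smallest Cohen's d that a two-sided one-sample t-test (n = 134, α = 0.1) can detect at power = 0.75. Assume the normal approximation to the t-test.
d ≈ 0.20

Minimum detectable effect (one-sample t-test, normal approximation):
d = (z_{α/2} + z_β) / √n
d = (1.645 + 0.674) / √134
d = 2.319 / 11.576
d ≈ 0.20

By Cohen's convention (0.2 small / 0.5 medium / 0.8 large): small effect.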